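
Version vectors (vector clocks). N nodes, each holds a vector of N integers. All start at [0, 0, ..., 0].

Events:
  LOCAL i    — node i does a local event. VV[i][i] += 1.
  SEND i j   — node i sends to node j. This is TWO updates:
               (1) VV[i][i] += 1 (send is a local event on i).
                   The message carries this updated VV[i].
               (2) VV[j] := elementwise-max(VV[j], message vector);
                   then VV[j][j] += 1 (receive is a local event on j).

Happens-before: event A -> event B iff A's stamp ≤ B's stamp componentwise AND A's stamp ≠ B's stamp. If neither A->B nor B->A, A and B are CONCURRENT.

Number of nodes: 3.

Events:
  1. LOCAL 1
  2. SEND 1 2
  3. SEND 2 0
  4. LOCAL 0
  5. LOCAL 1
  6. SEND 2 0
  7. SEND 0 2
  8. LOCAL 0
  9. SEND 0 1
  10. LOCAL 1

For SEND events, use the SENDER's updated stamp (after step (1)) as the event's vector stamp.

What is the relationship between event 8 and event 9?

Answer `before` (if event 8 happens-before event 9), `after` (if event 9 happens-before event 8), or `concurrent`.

Answer: before

Derivation:
Initial: VV[0]=[0, 0, 0]
Initial: VV[1]=[0, 0, 0]
Initial: VV[2]=[0, 0, 0]
Event 1: LOCAL 1: VV[1][1]++ -> VV[1]=[0, 1, 0]
Event 2: SEND 1->2: VV[1][1]++ -> VV[1]=[0, 2, 0], msg_vec=[0, 2, 0]; VV[2]=max(VV[2],msg_vec) then VV[2][2]++ -> VV[2]=[0, 2, 1]
Event 3: SEND 2->0: VV[2][2]++ -> VV[2]=[0, 2, 2], msg_vec=[0, 2, 2]; VV[0]=max(VV[0],msg_vec) then VV[0][0]++ -> VV[0]=[1, 2, 2]
Event 4: LOCAL 0: VV[0][0]++ -> VV[0]=[2, 2, 2]
Event 5: LOCAL 1: VV[1][1]++ -> VV[1]=[0, 3, 0]
Event 6: SEND 2->0: VV[2][2]++ -> VV[2]=[0, 2, 3], msg_vec=[0, 2, 3]; VV[0]=max(VV[0],msg_vec) then VV[0][0]++ -> VV[0]=[3, 2, 3]
Event 7: SEND 0->2: VV[0][0]++ -> VV[0]=[4, 2, 3], msg_vec=[4, 2, 3]; VV[2]=max(VV[2],msg_vec) then VV[2][2]++ -> VV[2]=[4, 2, 4]
Event 8: LOCAL 0: VV[0][0]++ -> VV[0]=[5, 2, 3]
Event 9: SEND 0->1: VV[0][0]++ -> VV[0]=[6, 2, 3], msg_vec=[6, 2, 3]; VV[1]=max(VV[1],msg_vec) then VV[1][1]++ -> VV[1]=[6, 4, 3]
Event 10: LOCAL 1: VV[1][1]++ -> VV[1]=[6, 5, 3]
Event 8 stamp: [5, 2, 3]
Event 9 stamp: [6, 2, 3]
[5, 2, 3] <= [6, 2, 3]? True
[6, 2, 3] <= [5, 2, 3]? False
Relation: before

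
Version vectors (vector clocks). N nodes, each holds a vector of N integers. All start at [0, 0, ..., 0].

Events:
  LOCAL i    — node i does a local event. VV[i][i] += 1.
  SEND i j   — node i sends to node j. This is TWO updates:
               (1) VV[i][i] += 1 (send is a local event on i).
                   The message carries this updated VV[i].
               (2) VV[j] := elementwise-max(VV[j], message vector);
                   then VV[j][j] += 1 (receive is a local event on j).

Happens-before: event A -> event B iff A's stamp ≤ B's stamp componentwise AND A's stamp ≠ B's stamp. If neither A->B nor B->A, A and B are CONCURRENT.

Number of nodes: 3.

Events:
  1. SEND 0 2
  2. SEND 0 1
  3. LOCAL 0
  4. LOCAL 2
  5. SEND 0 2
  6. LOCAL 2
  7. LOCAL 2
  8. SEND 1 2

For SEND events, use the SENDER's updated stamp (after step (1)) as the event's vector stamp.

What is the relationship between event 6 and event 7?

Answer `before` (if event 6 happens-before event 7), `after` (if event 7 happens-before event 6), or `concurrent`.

Initial: VV[0]=[0, 0, 0]
Initial: VV[1]=[0, 0, 0]
Initial: VV[2]=[0, 0, 0]
Event 1: SEND 0->2: VV[0][0]++ -> VV[0]=[1, 0, 0], msg_vec=[1, 0, 0]; VV[2]=max(VV[2],msg_vec) then VV[2][2]++ -> VV[2]=[1, 0, 1]
Event 2: SEND 0->1: VV[0][0]++ -> VV[0]=[2, 0, 0], msg_vec=[2, 0, 0]; VV[1]=max(VV[1],msg_vec) then VV[1][1]++ -> VV[1]=[2, 1, 0]
Event 3: LOCAL 0: VV[0][0]++ -> VV[0]=[3, 0, 0]
Event 4: LOCAL 2: VV[2][2]++ -> VV[2]=[1, 0, 2]
Event 5: SEND 0->2: VV[0][0]++ -> VV[0]=[4, 0, 0], msg_vec=[4, 0, 0]; VV[2]=max(VV[2],msg_vec) then VV[2][2]++ -> VV[2]=[4, 0, 3]
Event 6: LOCAL 2: VV[2][2]++ -> VV[2]=[4, 0, 4]
Event 7: LOCAL 2: VV[2][2]++ -> VV[2]=[4, 0, 5]
Event 8: SEND 1->2: VV[1][1]++ -> VV[1]=[2, 2, 0], msg_vec=[2, 2, 0]; VV[2]=max(VV[2],msg_vec) then VV[2][2]++ -> VV[2]=[4, 2, 6]
Event 6 stamp: [4, 0, 4]
Event 7 stamp: [4, 0, 5]
[4, 0, 4] <= [4, 0, 5]? True
[4, 0, 5] <= [4, 0, 4]? False
Relation: before

Answer: before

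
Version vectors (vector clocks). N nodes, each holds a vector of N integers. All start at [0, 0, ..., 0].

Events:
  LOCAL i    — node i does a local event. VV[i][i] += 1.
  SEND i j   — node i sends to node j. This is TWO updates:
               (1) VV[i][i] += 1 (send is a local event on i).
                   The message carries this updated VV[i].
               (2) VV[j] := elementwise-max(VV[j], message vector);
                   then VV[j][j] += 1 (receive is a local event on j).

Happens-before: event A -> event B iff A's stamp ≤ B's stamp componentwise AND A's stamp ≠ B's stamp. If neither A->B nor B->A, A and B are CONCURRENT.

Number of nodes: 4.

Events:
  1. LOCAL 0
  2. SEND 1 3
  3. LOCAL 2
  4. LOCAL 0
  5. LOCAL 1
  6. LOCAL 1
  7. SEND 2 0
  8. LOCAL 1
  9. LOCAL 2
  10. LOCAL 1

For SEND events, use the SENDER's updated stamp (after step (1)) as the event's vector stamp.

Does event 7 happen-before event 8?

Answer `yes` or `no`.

Answer: no

Derivation:
Initial: VV[0]=[0, 0, 0, 0]
Initial: VV[1]=[0, 0, 0, 0]
Initial: VV[2]=[0, 0, 0, 0]
Initial: VV[3]=[0, 0, 0, 0]
Event 1: LOCAL 0: VV[0][0]++ -> VV[0]=[1, 0, 0, 0]
Event 2: SEND 1->3: VV[1][1]++ -> VV[1]=[0, 1, 0, 0], msg_vec=[0, 1, 0, 0]; VV[3]=max(VV[3],msg_vec) then VV[3][3]++ -> VV[3]=[0, 1, 0, 1]
Event 3: LOCAL 2: VV[2][2]++ -> VV[2]=[0, 0, 1, 0]
Event 4: LOCAL 0: VV[0][0]++ -> VV[0]=[2, 0, 0, 0]
Event 5: LOCAL 1: VV[1][1]++ -> VV[1]=[0, 2, 0, 0]
Event 6: LOCAL 1: VV[1][1]++ -> VV[1]=[0, 3, 0, 0]
Event 7: SEND 2->0: VV[2][2]++ -> VV[2]=[0, 0, 2, 0], msg_vec=[0, 0, 2, 0]; VV[0]=max(VV[0],msg_vec) then VV[0][0]++ -> VV[0]=[3, 0, 2, 0]
Event 8: LOCAL 1: VV[1][1]++ -> VV[1]=[0, 4, 0, 0]
Event 9: LOCAL 2: VV[2][2]++ -> VV[2]=[0, 0, 3, 0]
Event 10: LOCAL 1: VV[1][1]++ -> VV[1]=[0, 5, 0, 0]
Event 7 stamp: [0, 0, 2, 0]
Event 8 stamp: [0, 4, 0, 0]
[0, 0, 2, 0] <= [0, 4, 0, 0]? False. Equal? False. Happens-before: False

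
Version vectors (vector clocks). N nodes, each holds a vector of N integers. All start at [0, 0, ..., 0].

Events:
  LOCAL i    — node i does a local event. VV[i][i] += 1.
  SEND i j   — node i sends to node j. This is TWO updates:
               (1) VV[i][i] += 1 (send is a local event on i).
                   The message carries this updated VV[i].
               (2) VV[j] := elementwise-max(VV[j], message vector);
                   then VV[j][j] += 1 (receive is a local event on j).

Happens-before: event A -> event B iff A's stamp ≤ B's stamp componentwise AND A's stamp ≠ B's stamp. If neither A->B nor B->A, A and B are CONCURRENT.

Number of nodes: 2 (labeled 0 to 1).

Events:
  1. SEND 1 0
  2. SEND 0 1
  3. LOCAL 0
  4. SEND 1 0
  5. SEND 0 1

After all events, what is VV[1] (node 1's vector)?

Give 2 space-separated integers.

Initial: VV[0]=[0, 0]
Initial: VV[1]=[0, 0]
Event 1: SEND 1->0: VV[1][1]++ -> VV[1]=[0, 1], msg_vec=[0, 1]; VV[0]=max(VV[0],msg_vec) then VV[0][0]++ -> VV[0]=[1, 1]
Event 2: SEND 0->1: VV[0][0]++ -> VV[0]=[2, 1], msg_vec=[2, 1]; VV[1]=max(VV[1],msg_vec) then VV[1][1]++ -> VV[1]=[2, 2]
Event 3: LOCAL 0: VV[0][0]++ -> VV[0]=[3, 1]
Event 4: SEND 1->0: VV[1][1]++ -> VV[1]=[2, 3], msg_vec=[2, 3]; VV[0]=max(VV[0],msg_vec) then VV[0][0]++ -> VV[0]=[4, 3]
Event 5: SEND 0->1: VV[0][0]++ -> VV[0]=[5, 3], msg_vec=[5, 3]; VV[1]=max(VV[1],msg_vec) then VV[1][1]++ -> VV[1]=[5, 4]
Final vectors: VV[0]=[5, 3]; VV[1]=[5, 4]

Answer: 5 4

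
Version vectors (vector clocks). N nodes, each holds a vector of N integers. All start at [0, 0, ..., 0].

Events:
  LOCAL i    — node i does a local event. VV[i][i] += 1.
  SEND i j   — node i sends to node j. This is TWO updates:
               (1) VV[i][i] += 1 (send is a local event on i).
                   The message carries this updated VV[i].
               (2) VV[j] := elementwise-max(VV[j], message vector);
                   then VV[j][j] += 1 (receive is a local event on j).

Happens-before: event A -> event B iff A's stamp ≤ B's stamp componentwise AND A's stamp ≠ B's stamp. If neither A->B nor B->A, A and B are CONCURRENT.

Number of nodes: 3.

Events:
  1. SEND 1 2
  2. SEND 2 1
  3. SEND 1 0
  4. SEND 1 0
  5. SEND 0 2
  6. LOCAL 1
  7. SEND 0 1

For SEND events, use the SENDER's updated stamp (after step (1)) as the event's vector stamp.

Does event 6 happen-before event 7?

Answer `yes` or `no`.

Answer: no

Derivation:
Initial: VV[0]=[0, 0, 0]
Initial: VV[1]=[0, 0, 0]
Initial: VV[2]=[0, 0, 0]
Event 1: SEND 1->2: VV[1][1]++ -> VV[1]=[0, 1, 0], msg_vec=[0, 1, 0]; VV[2]=max(VV[2],msg_vec) then VV[2][2]++ -> VV[2]=[0, 1, 1]
Event 2: SEND 2->1: VV[2][2]++ -> VV[2]=[0, 1, 2], msg_vec=[0, 1, 2]; VV[1]=max(VV[1],msg_vec) then VV[1][1]++ -> VV[1]=[0, 2, 2]
Event 3: SEND 1->0: VV[1][1]++ -> VV[1]=[0, 3, 2], msg_vec=[0, 3, 2]; VV[0]=max(VV[0],msg_vec) then VV[0][0]++ -> VV[0]=[1, 3, 2]
Event 4: SEND 1->0: VV[1][1]++ -> VV[1]=[0, 4, 2], msg_vec=[0, 4, 2]; VV[0]=max(VV[0],msg_vec) then VV[0][0]++ -> VV[0]=[2, 4, 2]
Event 5: SEND 0->2: VV[0][0]++ -> VV[0]=[3, 4, 2], msg_vec=[3, 4, 2]; VV[2]=max(VV[2],msg_vec) then VV[2][2]++ -> VV[2]=[3, 4, 3]
Event 6: LOCAL 1: VV[1][1]++ -> VV[1]=[0, 5, 2]
Event 7: SEND 0->1: VV[0][0]++ -> VV[0]=[4, 4, 2], msg_vec=[4, 4, 2]; VV[1]=max(VV[1],msg_vec) then VV[1][1]++ -> VV[1]=[4, 6, 2]
Event 6 stamp: [0, 5, 2]
Event 7 stamp: [4, 4, 2]
[0, 5, 2] <= [4, 4, 2]? False. Equal? False. Happens-before: False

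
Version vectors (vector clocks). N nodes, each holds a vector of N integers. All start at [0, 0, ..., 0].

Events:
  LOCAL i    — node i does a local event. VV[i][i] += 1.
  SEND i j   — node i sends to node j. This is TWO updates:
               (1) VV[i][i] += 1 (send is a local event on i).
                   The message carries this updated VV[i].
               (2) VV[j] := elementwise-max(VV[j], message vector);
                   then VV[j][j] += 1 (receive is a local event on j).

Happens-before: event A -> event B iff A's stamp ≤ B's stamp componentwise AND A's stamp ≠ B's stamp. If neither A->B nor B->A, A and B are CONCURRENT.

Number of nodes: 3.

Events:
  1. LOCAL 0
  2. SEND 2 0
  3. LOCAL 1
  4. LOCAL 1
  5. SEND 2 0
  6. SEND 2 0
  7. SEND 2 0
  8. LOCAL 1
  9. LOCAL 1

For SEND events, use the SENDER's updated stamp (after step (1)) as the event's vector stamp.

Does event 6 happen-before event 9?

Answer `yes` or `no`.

Answer: no

Derivation:
Initial: VV[0]=[0, 0, 0]
Initial: VV[1]=[0, 0, 0]
Initial: VV[2]=[0, 0, 0]
Event 1: LOCAL 0: VV[0][0]++ -> VV[0]=[1, 0, 0]
Event 2: SEND 2->0: VV[2][2]++ -> VV[2]=[0, 0, 1], msg_vec=[0, 0, 1]; VV[0]=max(VV[0],msg_vec) then VV[0][0]++ -> VV[0]=[2, 0, 1]
Event 3: LOCAL 1: VV[1][1]++ -> VV[1]=[0, 1, 0]
Event 4: LOCAL 1: VV[1][1]++ -> VV[1]=[0, 2, 0]
Event 5: SEND 2->0: VV[2][2]++ -> VV[2]=[0, 0, 2], msg_vec=[0, 0, 2]; VV[0]=max(VV[0],msg_vec) then VV[0][0]++ -> VV[0]=[3, 0, 2]
Event 6: SEND 2->0: VV[2][2]++ -> VV[2]=[0, 0, 3], msg_vec=[0, 0, 3]; VV[0]=max(VV[0],msg_vec) then VV[0][0]++ -> VV[0]=[4, 0, 3]
Event 7: SEND 2->0: VV[2][2]++ -> VV[2]=[0, 0, 4], msg_vec=[0, 0, 4]; VV[0]=max(VV[0],msg_vec) then VV[0][0]++ -> VV[0]=[5, 0, 4]
Event 8: LOCAL 1: VV[1][1]++ -> VV[1]=[0, 3, 0]
Event 9: LOCAL 1: VV[1][1]++ -> VV[1]=[0, 4, 0]
Event 6 stamp: [0, 0, 3]
Event 9 stamp: [0, 4, 0]
[0, 0, 3] <= [0, 4, 0]? False. Equal? False. Happens-before: False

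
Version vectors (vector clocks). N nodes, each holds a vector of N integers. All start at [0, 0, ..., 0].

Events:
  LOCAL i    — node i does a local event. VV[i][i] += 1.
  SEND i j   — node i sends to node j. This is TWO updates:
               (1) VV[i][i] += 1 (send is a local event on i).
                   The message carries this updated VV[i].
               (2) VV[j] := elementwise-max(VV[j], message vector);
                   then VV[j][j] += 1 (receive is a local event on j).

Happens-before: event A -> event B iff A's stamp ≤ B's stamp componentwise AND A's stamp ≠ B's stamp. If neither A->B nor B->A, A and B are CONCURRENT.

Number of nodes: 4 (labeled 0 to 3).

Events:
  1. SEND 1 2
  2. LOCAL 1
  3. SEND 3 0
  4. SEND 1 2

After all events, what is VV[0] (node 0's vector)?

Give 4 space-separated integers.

Initial: VV[0]=[0, 0, 0, 0]
Initial: VV[1]=[0, 0, 0, 0]
Initial: VV[2]=[0, 0, 0, 0]
Initial: VV[3]=[0, 0, 0, 0]
Event 1: SEND 1->2: VV[1][1]++ -> VV[1]=[0, 1, 0, 0], msg_vec=[0, 1, 0, 0]; VV[2]=max(VV[2],msg_vec) then VV[2][2]++ -> VV[2]=[0, 1, 1, 0]
Event 2: LOCAL 1: VV[1][1]++ -> VV[1]=[0, 2, 0, 0]
Event 3: SEND 3->0: VV[3][3]++ -> VV[3]=[0, 0, 0, 1], msg_vec=[0, 0, 0, 1]; VV[0]=max(VV[0],msg_vec) then VV[0][0]++ -> VV[0]=[1, 0, 0, 1]
Event 4: SEND 1->2: VV[1][1]++ -> VV[1]=[0, 3, 0, 0], msg_vec=[0, 3, 0, 0]; VV[2]=max(VV[2],msg_vec) then VV[2][2]++ -> VV[2]=[0, 3, 2, 0]
Final vectors: VV[0]=[1, 0, 0, 1]; VV[1]=[0, 3, 0, 0]; VV[2]=[0, 3, 2, 0]; VV[3]=[0, 0, 0, 1]

Answer: 1 0 0 1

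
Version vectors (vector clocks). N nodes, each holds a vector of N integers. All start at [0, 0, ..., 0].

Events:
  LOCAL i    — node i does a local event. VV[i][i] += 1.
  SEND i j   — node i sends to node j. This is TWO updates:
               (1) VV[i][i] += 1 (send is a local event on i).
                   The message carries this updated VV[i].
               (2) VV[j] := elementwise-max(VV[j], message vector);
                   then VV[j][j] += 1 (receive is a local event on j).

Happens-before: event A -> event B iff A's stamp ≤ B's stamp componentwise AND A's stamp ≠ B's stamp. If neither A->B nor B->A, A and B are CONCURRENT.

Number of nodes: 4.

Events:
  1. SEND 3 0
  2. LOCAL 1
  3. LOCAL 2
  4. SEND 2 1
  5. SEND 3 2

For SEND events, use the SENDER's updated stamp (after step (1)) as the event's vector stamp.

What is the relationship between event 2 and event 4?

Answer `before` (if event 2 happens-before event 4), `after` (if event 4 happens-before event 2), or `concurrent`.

Answer: concurrent

Derivation:
Initial: VV[0]=[0, 0, 0, 0]
Initial: VV[1]=[0, 0, 0, 0]
Initial: VV[2]=[0, 0, 0, 0]
Initial: VV[3]=[0, 0, 0, 0]
Event 1: SEND 3->0: VV[3][3]++ -> VV[3]=[0, 0, 0, 1], msg_vec=[0, 0, 0, 1]; VV[0]=max(VV[0],msg_vec) then VV[0][0]++ -> VV[0]=[1, 0, 0, 1]
Event 2: LOCAL 1: VV[1][1]++ -> VV[1]=[0, 1, 0, 0]
Event 3: LOCAL 2: VV[2][2]++ -> VV[2]=[0, 0, 1, 0]
Event 4: SEND 2->1: VV[2][2]++ -> VV[2]=[0, 0, 2, 0], msg_vec=[0, 0, 2, 0]; VV[1]=max(VV[1],msg_vec) then VV[1][1]++ -> VV[1]=[0, 2, 2, 0]
Event 5: SEND 3->2: VV[3][3]++ -> VV[3]=[0, 0, 0, 2], msg_vec=[0, 0, 0, 2]; VV[2]=max(VV[2],msg_vec) then VV[2][2]++ -> VV[2]=[0, 0, 3, 2]
Event 2 stamp: [0, 1, 0, 0]
Event 4 stamp: [0, 0, 2, 0]
[0, 1, 0, 0] <= [0, 0, 2, 0]? False
[0, 0, 2, 0] <= [0, 1, 0, 0]? False
Relation: concurrent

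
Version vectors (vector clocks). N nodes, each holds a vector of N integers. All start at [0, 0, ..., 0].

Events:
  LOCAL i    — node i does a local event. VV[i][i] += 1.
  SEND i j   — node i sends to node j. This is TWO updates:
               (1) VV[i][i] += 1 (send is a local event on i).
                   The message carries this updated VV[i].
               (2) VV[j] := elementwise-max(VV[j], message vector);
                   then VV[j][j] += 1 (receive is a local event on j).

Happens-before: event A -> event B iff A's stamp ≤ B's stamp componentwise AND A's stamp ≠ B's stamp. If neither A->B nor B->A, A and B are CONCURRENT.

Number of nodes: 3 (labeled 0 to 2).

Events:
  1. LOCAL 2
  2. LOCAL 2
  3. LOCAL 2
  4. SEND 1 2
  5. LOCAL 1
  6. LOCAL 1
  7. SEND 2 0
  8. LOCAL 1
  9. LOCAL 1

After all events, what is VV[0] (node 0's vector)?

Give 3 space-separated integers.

Initial: VV[0]=[0, 0, 0]
Initial: VV[1]=[0, 0, 0]
Initial: VV[2]=[0, 0, 0]
Event 1: LOCAL 2: VV[2][2]++ -> VV[2]=[0, 0, 1]
Event 2: LOCAL 2: VV[2][2]++ -> VV[2]=[0, 0, 2]
Event 3: LOCAL 2: VV[2][2]++ -> VV[2]=[0, 0, 3]
Event 4: SEND 1->2: VV[1][1]++ -> VV[1]=[0, 1, 0], msg_vec=[0, 1, 0]; VV[2]=max(VV[2],msg_vec) then VV[2][2]++ -> VV[2]=[0, 1, 4]
Event 5: LOCAL 1: VV[1][1]++ -> VV[1]=[0, 2, 0]
Event 6: LOCAL 1: VV[1][1]++ -> VV[1]=[0, 3, 0]
Event 7: SEND 2->0: VV[2][2]++ -> VV[2]=[0, 1, 5], msg_vec=[0, 1, 5]; VV[0]=max(VV[0],msg_vec) then VV[0][0]++ -> VV[0]=[1, 1, 5]
Event 8: LOCAL 1: VV[1][1]++ -> VV[1]=[0, 4, 0]
Event 9: LOCAL 1: VV[1][1]++ -> VV[1]=[0, 5, 0]
Final vectors: VV[0]=[1, 1, 5]; VV[1]=[0, 5, 0]; VV[2]=[0, 1, 5]

Answer: 1 1 5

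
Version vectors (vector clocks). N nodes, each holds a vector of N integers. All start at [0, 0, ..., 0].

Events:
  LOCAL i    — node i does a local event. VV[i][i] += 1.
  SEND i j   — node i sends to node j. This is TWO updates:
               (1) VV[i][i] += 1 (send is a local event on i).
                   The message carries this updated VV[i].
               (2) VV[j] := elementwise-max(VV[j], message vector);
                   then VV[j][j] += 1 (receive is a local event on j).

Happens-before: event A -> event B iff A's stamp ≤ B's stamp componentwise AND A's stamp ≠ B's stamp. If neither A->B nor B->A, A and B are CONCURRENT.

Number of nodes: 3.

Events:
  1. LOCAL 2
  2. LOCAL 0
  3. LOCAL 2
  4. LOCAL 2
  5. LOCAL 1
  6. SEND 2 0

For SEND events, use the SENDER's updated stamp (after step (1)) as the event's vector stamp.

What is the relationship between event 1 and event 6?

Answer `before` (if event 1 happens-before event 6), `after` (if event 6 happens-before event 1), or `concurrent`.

Initial: VV[0]=[0, 0, 0]
Initial: VV[1]=[0, 0, 0]
Initial: VV[2]=[0, 0, 0]
Event 1: LOCAL 2: VV[2][2]++ -> VV[2]=[0, 0, 1]
Event 2: LOCAL 0: VV[0][0]++ -> VV[0]=[1, 0, 0]
Event 3: LOCAL 2: VV[2][2]++ -> VV[2]=[0, 0, 2]
Event 4: LOCAL 2: VV[2][2]++ -> VV[2]=[0, 0, 3]
Event 5: LOCAL 1: VV[1][1]++ -> VV[1]=[0, 1, 0]
Event 6: SEND 2->0: VV[2][2]++ -> VV[2]=[0, 0, 4], msg_vec=[0, 0, 4]; VV[0]=max(VV[0],msg_vec) then VV[0][0]++ -> VV[0]=[2, 0, 4]
Event 1 stamp: [0, 0, 1]
Event 6 stamp: [0, 0, 4]
[0, 0, 1] <= [0, 0, 4]? True
[0, 0, 4] <= [0, 0, 1]? False
Relation: before

Answer: before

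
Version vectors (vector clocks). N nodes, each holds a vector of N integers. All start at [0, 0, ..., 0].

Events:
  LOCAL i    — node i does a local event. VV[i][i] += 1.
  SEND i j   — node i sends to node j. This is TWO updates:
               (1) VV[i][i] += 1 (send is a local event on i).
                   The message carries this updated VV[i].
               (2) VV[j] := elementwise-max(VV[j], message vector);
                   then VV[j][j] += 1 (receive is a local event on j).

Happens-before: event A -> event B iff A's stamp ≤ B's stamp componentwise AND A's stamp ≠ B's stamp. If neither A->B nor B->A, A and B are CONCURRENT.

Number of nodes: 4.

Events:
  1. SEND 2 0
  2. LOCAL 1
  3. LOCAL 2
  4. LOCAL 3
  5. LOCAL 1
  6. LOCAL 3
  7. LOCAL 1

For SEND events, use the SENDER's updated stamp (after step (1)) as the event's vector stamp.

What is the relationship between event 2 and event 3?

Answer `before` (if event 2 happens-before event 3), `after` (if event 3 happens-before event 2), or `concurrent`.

Initial: VV[0]=[0, 0, 0, 0]
Initial: VV[1]=[0, 0, 0, 0]
Initial: VV[2]=[0, 0, 0, 0]
Initial: VV[3]=[0, 0, 0, 0]
Event 1: SEND 2->0: VV[2][2]++ -> VV[2]=[0, 0, 1, 0], msg_vec=[0, 0, 1, 0]; VV[0]=max(VV[0],msg_vec) then VV[0][0]++ -> VV[0]=[1, 0, 1, 0]
Event 2: LOCAL 1: VV[1][1]++ -> VV[1]=[0, 1, 0, 0]
Event 3: LOCAL 2: VV[2][2]++ -> VV[2]=[0, 0, 2, 0]
Event 4: LOCAL 3: VV[3][3]++ -> VV[3]=[0, 0, 0, 1]
Event 5: LOCAL 1: VV[1][1]++ -> VV[1]=[0, 2, 0, 0]
Event 6: LOCAL 3: VV[3][3]++ -> VV[3]=[0, 0, 0, 2]
Event 7: LOCAL 1: VV[1][1]++ -> VV[1]=[0, 3, 0, 0]
Event 2 stamp: [0, 1, 0, 0]
Event 3 stamp: [0, 0, 2, 0]
[0, 1, 0, 0] <= [0, 0, 2, 0]? False
[0, 0, 2, 0] <= [0, 1, 0, 0]? False
Relation: concurrent

Answer: concurrent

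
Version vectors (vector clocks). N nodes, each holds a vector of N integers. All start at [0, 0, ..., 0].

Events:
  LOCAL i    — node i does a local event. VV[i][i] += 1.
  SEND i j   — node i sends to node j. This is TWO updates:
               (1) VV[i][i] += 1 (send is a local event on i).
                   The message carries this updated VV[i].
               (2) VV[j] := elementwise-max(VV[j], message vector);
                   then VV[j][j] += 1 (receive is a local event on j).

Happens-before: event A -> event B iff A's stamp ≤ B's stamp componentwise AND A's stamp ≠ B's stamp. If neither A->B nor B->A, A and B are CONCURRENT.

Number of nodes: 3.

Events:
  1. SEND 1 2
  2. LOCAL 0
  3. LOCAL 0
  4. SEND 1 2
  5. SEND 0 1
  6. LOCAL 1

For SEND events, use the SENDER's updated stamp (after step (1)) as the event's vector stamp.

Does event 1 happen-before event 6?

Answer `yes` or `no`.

Answer: yes

Derivation:
Initial: VV[0]=[0, 0, 0]
Initial: VV[1]=[0, 0, 0]
Initial: VV[2]=[0, 0, 0]
Event 1: SEND 1->2: VV[1][1]++ -> VV[1]=[0, 1, 0], msg_vec=[0, 1, 0]; VV[2]=max(VV[2],msg_vec) then VV[2][2]++ -> VV[2]=[0, 1, 1]
Event 2: LOCAL 0: VV[0][0]++ -> VV[0]=[1, 0, 0]
Event 3: LOCAL 0: VV[0][0]++ -> VV[0]=[2, 0, 0]
Event 4: SEND 1->2: VV[1][1]++ -> VV[1]=[0, 2, 0], msg_vec=[0, 2, 0]; VV[2]=max(VV[2],msg_vec) then VV[2][2]++ -> VV[2]=[0, 2, 2]
Event 5: SEND 0->1: VV[0][0]++ -> VV[0]=[3, 0, 0], msg_vec=[3, 0, 0]; VV[1]=max(VV[1],msg_vec) then VV[1][1]++ -> VV[1]=[3, 3, 0]
Event 6: LOCAL 1: VV[1][1]++ -> VV[1]=[3, 4, 0]
Event 1 stamp: [0, 1, 0]
Event 6 stamp: [3, 4, 0]
[0, 1, 0] <= [3, 4, 0]? True. Equal? False. Happens-before: True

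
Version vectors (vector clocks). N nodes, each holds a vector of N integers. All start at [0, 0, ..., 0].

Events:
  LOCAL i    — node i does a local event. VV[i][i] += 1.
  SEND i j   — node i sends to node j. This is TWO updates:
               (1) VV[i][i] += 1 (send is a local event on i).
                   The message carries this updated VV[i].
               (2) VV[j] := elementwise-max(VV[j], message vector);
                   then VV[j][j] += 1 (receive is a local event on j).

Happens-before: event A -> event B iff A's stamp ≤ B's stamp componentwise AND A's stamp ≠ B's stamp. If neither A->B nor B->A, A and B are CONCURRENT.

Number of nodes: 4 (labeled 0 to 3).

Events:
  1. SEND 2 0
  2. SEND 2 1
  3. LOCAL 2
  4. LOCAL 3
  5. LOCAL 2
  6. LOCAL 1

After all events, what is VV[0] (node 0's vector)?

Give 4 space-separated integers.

Answer: 1 0 1 0

Derivation:
Initial: VV[0]=[0, 0, 0, 0]
Initial: VV[1]=[0, 0, 0, 0]
Initial: VV[2]=[0, 0, 0, 0]
Initial: VV[3]=[0, 0, 0, 0]
Event 1: SEND 2->0: VV[2][2]++ -> VV[2]=[0, 0, 1, 0], msg_vec=[0, 0, 1, 0]; VV[0]=max(VV[0],msg_vec) then VV[0][0]++ -> VV[0]=[1, 0, 1, 0]
Event 2: SEND 2->1: VV[2][2]++ -> VV[2]=[0, 0, 2, 0], msg_vec=[0, 0, 2, 0]; VV[1]=max(VV[1],msg_vec) then VV[1][1]++ -> VV[1]=[0, 1, 2, 0]
Event 3: LOCAL 2: VV[2][2]++ -> VV[2]=[0, 0, 3, 0]
Event 4: LOCAL 3: VV[3][3]++ -> VV[3]=[0, 0, 0, 1]
Event 5: LOCAL 2: VV[2][2]++ -> VV[2]=[0, 0, 4, 0]
Event 6: LOCAL 1: VV[1][1]++ -> VV[1]=[0, 2, 2, 0]
Final vectors: VV[0]=[1, 0, 1, 0]; VV[1]=[0, 2, 2, 0]; VV[2]=[0, 0, 4, 0]; VV[3]=[0, 0, 0, 1]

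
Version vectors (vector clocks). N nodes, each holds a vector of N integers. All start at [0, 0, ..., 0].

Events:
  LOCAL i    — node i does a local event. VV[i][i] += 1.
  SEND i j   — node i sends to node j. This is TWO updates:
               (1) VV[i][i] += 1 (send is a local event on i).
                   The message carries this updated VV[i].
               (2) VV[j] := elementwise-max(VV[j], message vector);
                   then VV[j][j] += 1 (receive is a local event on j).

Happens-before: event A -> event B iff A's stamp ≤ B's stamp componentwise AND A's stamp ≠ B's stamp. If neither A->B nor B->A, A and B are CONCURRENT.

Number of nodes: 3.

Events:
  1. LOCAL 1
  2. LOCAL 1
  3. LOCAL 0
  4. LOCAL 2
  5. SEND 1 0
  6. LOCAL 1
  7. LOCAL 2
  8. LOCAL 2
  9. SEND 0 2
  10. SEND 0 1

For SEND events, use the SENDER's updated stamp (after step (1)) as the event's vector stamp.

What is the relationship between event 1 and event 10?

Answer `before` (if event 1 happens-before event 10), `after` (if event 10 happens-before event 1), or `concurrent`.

Initial: VV[0]=[0, 0, 0]
Initial: VV[1]=[0, 0, 0]
Initial: VV[2]=[0, 0, 0]
Event 1: LOCAL 1: VV[1][1]++ -> VV[1]=[0, 1, 0]
Event 2: LOCAL 1: VV[1][1]++ -> VV[1]=[0, 2, 0]
Event 3: LOCAL 0: VV[0][0]++ -> VV[0]=[1, 0, 0]
Event 4: LOCAL 2: VV[2][2]++ -> VV[2]=[0, 0, 1]
Event 5: SEND 1->0: VV[1][1]++ -> VV[1]=[0, 3, 0], msg_vec=[0, 3, 0]; VV[0]=max(VV[0],msg_vec) then VV[0][0]++ -> VV[0]=[2, 3, 0]
Event 6: LOCAL 1: VV[1][1]++ -> VV[1]=[0, 4, 0]
Event 7: LOCAL 2: VV[2][2]++ -> VV[2]=[0, 0, 2]
Event 8: LOCAL 2: VV[2][2]++ -> VV[2]=[0, 0, 3]
Event 9: SEND 0->2: VV[0][0]++ -> VV[0]=[3, 3, 0], msg_vec=[3, 3, 0]; VV[2]=max(VV[2],msg_vec) then VV[2][2]++ -> VV[2]=[3, 3, 4]
Event 10: SEND 0->1: VV[0][0]++ -> VV[0]=[4, 3, 0], msg_vec=[4, 3, 0]; VV[1]=max(VV[1],msg_vec) then VV[1][1]++ -> VV[1]=[4, 5, 0]
Event 1 stamp: [0, 1, 0]
Event 10 stamp: [4, 3, 0]
[0, 1, 0] <= [4, 3, 0]? True
[4, 3, 0] <= [0, 1, 0]? False
Relation: before

Answer: before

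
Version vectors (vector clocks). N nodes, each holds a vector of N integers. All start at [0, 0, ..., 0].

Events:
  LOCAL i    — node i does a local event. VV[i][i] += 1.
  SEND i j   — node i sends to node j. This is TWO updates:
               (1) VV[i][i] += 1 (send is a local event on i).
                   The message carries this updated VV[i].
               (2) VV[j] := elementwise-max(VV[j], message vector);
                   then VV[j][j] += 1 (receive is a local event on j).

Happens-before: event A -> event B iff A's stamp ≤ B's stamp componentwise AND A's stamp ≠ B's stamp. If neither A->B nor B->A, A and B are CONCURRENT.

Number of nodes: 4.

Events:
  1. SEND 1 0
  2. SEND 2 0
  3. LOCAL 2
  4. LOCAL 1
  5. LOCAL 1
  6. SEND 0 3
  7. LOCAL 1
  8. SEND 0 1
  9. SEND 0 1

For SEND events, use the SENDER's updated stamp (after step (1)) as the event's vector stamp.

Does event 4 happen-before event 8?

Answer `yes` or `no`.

Initial: VV[0]=[0, 0, 0, 0]
Initial: VV[1]=[0, 0, 0, 0]
Initial: VV[2]=[0, 0, 0, 0]
Initial: VV[3]=[0, 0, 0, 0]
Event 1: SEND 1->0: VV[1][1]++ -> VV[1]=[0, 1, 0, 0], msg_vec=[0, 1, 0, 0]; VV[0]=max(VV[0],msg_vec) then VV[0][0]++ -> VV[0]=[1, 1, 0, 0]
Event 2: SEND 2->0: VV[2][2]++ -> VV[2]=[0, 0, 1, 0], msg_vec=[0, 0, 1, 0]; VV[0]=max(VV[0],msg_vec) then VV[0][0]++ -> VV[0]=[2, 1, 1, 0]
Event 3: LOCAL 2: VV[2][2]++ -> VV[2]=[0, 0, 2, 0]
Event 4: LOCAL 1: VV[1][1]++ -> VV[1]=[0, 2, 0, 0]
Event 5: LOCAL 1: VV[1][1]++ -> VV[1]=[0, 3, 0, 0]
Event 6: SEND 0->3: VV[0][0]++ -> VV[0]=[3, 1, 1, 0], msg_vec=[3, 1, 1, 0]; VV[3]=max(VV[3],msg_vec) then VV[3][3]++ -> VV[3]=[3, 1, 1, 1]
Event 7: LOCAL 1: VV[1][1]++ -> VV[1]=[0, 4, 0, 0]
Event 8: SEND 0->1: VV[0][0]++ -> VV[0]=[4, 1, 1, 0], msg_vec=[4, 1, 1, 0]; VV[1]=max(VV[1],msg_vec) then VV[1][1]++ -> VV[1]=[4, 5, 1, 0]
Event 9: SEND 0->1: VV[0][0]++ -> VV[0]=[5, 1, 1, 0], msg_vec=[5, 1, 1, 0]; VV[1]=max(VV[1],msg_vec) then VV[1][1]++ -> VV[1]=[5, 6, 1, 0]
Event 4 stamp: [0, 2, 0, 0]
Event 8 stamp: [4, 1, 1, 0]
[0, 2, 0, 0] <= [4, 1, 1, 0]? False. Equal? False. Happens-before: False

Answer: no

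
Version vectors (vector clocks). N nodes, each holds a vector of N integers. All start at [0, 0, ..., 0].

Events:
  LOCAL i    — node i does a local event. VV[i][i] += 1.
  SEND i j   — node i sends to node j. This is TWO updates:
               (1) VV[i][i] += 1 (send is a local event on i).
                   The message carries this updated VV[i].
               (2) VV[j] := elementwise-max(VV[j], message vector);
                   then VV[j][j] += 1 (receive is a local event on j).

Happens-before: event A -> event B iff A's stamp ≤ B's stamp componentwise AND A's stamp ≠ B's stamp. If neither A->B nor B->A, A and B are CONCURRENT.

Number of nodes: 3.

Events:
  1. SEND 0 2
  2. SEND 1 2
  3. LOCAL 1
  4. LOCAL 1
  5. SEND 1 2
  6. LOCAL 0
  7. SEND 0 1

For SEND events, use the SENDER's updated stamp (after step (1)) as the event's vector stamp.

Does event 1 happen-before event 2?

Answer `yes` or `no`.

Initial: VV[0]=[0, 0, 0]
Initial: VV[1]=[0, 0, 0]
Initial: VV[2]=[0, 0, 0]
Event 1: SEND 0->2: VV[0][0]++ -> VV[0]=[1, 0, 0], msg_vec=[1, 0, 0]; VV[2]=max(VV[2],msg_vec) then VV[2][2]++ -> VV[2]=[1, 0, 1]
Event 2: SEND 1->2: VV[1][1]++ -> VV[1]=[0, 1, 0], msg_vec=[0, 1, 0]; VV[2]=max(VV[2],msg_vec) then VV[2][2]++ -> VV[2]=[1, 1, 2]
Event 3: LOCAL 1: VV[1][1]++ -> VV[1]=[0, 2, 0]
Event 4: LOCAL 1: VV[1][1]++ -> VV[1]=[0, 3, 0]
Event 5: SEND 1->2: VV[1][1]++ -> VV[1]=[0, 4, 0], msg_vec=[0, 4, 0]; VV[2]=max(VV[2],msg_vec) then VV[2][2]++ -> VV[2]=[1, 4, 3]
Event 6: LOCAL 0: VV[0][0]++ -> VV[0]=[2, 0, 0]
Event 7: SEND 0->1: VV[0][0]++ -> VV[0]=[3, 0, 0], msg_vec=[3, 0, 0]; VV[1]=max(VV[1],msg_vec) then VV[1][1]++ -> VV[1]=[3, 5, 0]
Event 1 stamp: [1, 0, 0]
Event 2 stamp: [0, 1, 0]
[1, 0, 0] <= [0, 1, 0]? False. Equal? False. Happens-before: False

Answer: no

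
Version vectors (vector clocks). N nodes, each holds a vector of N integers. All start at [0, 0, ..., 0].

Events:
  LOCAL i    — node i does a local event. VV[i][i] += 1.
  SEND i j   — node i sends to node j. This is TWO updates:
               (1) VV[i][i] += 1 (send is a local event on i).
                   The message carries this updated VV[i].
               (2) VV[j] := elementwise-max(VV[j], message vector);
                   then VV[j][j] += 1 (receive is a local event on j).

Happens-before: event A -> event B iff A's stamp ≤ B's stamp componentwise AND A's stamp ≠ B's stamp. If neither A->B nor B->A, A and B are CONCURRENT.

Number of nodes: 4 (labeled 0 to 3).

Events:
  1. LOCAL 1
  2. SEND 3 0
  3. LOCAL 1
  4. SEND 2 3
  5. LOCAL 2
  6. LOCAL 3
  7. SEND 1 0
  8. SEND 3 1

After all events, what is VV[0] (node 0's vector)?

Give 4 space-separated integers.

Initial: VV[0]=[0, 0, 0, 0]
Initial: VV[1]=[0, 0, 0, 0]
Initial: VV[2]=[0, 0, 0, 0]
Initial: VV[3]=[0, 0, 0, 0]
Event 1: LOCAL 1: VV[1][1]++ -> VV[1]=[0, 1, 0, 0]
Event 2: SEND 3->0: VV[3][3]++ -> VV[3]=[0, 0, 0, 1], msg_vec=[0, 0, 0, 1]; VV[0]=max(VV[0],msg_vec) then VV[0][0]++ -> VV[0]=[1, 0, 0, 1]
Event 3: LOCAL 1: VV[1][1]++ -> VV[1]=[0, 2, 0, 0]
Event 4: SEND 2->3: VV[2][2]++ -> VV[2]=[0, 0, 1, 0], msg_vec=[0, 0, 1, 0]; VV[3]=max(VV[3],msg_vec) then VV[3][3]++ -> VV[3]=[0, 0, 1, 2]
Event 5: LOCAL 2: VV[2][2]++ -> VV[2]=[0, 0, 2, 0]
Event 6: LOCAL 3: VV[3][3]++ -> VV[3]=[0, 0, 1, 3]
Event 7: SEND 1->0: VV[1][1]++ -> VV[1]=[0, 3, 0, 0], msg_vec=[0, 3, 0, 0]; VV[0]=max(VV[0],msg_vec) then VV[0][0]++ -> VV[0]=[2, 3, 0, 1]
Event 8: SEND 3->1: VV[3][3]++ -> VV[3]=[0, 0, 1, 4], msg_vec=[0, 0, 1, 4]; VV[1]=max(VV[1],msg_vec) then VV[1][1]++ -> VV[1]=[0, 4, 1, 4]
Final vectors: VV[0]=[2, 3, 0, 1]; VV[1]=[0, 4, 1, 4]; VV[2]=[0, 0, 2, 0]; VV[3]=[0, 0, 1, 4]

Answer: 2 3 0 1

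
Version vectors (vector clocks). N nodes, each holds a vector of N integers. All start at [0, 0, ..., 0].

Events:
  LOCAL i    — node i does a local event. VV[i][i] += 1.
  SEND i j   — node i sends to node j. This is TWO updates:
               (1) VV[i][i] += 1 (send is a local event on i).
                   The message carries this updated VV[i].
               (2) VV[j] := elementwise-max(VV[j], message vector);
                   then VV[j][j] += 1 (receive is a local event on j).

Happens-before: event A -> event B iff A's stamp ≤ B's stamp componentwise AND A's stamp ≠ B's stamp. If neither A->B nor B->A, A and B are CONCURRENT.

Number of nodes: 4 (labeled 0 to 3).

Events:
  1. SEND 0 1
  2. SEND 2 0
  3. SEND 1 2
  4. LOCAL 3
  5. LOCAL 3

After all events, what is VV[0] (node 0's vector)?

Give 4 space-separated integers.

Answer: 2 0 1 0

Derivation:
Initial: VV[0]=[0, 0, 0, 0]
Initial: VV[1]=[0, 0, 0, 0]
Initial: VV[2]=[0, 0, 0, 0]
Initial: VV[3]=[0, 0, 0, 0]
Event 1: SEND 0->1: VV[0][0]++ -> VV[0]=[1, 0, 0, 0], msg_vec=[1, 0, 0, 0]; VV[1]=max(VV[1],msg_vec) then VV[1][1]++ -> VV[1]=[1, 1, 0, 0]
Event 2: SEND 2->0: VV[2][2]++ -> VV[2]=[0, 0, 1, 0], msg_vec=[0, 0, 1, 0]; VV[0]=max(VV[0],msg_vec) then VV[0][0]++ -> VV[0]=[2, 0, 1, 0]
Event 3: SEND 1->2: VV[1][1]++ -> VV[1]=[1, 2, 0, 0], msg_vec=[1, 2, 0, 0]; VV[2]=max(VV[2],msg_vec) then VV[2][2]++ -> VV[2]=[1, 2, 2, 0]
Event 4: LOCAL 3: VV[3][3]++ -> VV[3]=[0, 0, 0, 1]
Event 5: LOCAL 3: VV[3][3]++ -> VV[3]=[0, 0, 0, 2]
Final vectors: VV[0]=[2, 0, 1, 0]; VV[1]=[1, 2, 0, 0]; VV[2]=[1, 2, 2, 0]; VV[3]=[0, 0, 0, 2]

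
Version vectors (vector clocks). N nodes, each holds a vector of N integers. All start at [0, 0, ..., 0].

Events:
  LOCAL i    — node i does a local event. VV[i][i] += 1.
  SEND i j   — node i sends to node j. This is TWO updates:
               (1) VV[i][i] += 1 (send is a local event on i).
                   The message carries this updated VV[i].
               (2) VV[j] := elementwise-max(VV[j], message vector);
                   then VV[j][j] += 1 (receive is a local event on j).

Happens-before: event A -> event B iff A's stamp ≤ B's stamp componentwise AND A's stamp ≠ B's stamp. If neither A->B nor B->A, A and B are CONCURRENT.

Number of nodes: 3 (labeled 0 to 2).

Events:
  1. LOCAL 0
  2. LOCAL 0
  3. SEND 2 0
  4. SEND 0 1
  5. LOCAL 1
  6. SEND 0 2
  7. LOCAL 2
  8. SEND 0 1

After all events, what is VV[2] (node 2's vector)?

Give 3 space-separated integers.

Answer: 5 0 3

Derivation:
Initial: VV[0]=[0, 0, 0]
Initial: VV[1]=[0, 0, 0]
Initial: VV[2]=[0, 0, 0]
Event 1: LOCAL 0: VV[0][0]++ -> VV[0]=[1, 0, 0]
Event 2: LOCAL 0: VV[0][0]++ -> VV[0]=[2, 0, 0]
Event 3: SEND 2->0: VV[2][2]++ -> VV[2]=[0, 0, 1], msg_vec=[0, 0, 1]; VV[0]=max(VV[0],msg_vec) then VV[0][0]++ -> VV[0]=[3, 0, 1]
Event 4: SEND 0->1: VV[0][0]++ -> VV[0]=[4, 0, 1], msg_vec=[4, 0, 1]; VV[1]=max(VV[1],msg_vec) then VV[1][1]++ -> VV[1]=[4, 1, 1]
Event 5: LOCAL 1: VV[1][1]++ -> VV[1]=[4, 2, 1]
Event 6: SEND 0->2: VV[0][0]++ -> VV[0]=[5, 0, 1], msg_vec=[5, 0, 1]; VV[2]=max(VV[2],msg_vec) then VV[2][2]++ -> VV[2]=[5, 0, 2]
Event 7: LOCAL 2: VV[2][2]++ -> VV[2]=[5, 0, 3]
Event 8: SEND 0->1: VV[0][0]++ -> VV[0]=[6, 0, 1], msg_vec=[6, 0, 1]; VV[1]=max(VV[1],msg_vec) then VV[1][1]++ -> VV[1]=[6, 3, 1]
Final vectors: VV[0]=[6, 0, 1]; VV[1]=[6, 3, 1]; VV[2]=[5, 0, 3]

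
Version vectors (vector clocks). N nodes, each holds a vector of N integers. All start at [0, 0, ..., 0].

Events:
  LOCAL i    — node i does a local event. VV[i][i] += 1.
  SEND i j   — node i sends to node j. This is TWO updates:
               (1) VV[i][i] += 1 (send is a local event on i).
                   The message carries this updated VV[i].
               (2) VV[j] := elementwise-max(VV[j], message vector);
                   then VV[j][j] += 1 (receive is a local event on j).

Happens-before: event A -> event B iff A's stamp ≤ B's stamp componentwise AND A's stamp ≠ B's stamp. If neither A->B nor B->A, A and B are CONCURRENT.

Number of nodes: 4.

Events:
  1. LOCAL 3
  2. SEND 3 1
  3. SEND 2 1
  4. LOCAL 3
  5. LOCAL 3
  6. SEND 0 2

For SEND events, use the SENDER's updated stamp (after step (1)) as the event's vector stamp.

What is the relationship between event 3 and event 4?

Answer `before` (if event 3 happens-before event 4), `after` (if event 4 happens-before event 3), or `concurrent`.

Initial: VV[0]=[0, 0, 0, 0]
Initial: VV[1]=[0, 0, 0, 0]
Initial: VV[2]=[0, 0, 0, 0]
Initial: VV[3]=[0, 0, 0, 0]
Event 1: LOCAL 3: VV[3][3]++ -> VV[3]=[0, 0, 0, 1]
Event 2: SEND 3->1: VV[3][3]++ -> VV[3]=[0, 0, 0, 2], msg_vec=[0, 0, 0, 2]; VV[1]=max(VV[1],msg_vec) then VV[1][1]++ -> VV[1]=[0, 1, 0, 2]
Event 3: SEND 2->1: VV[2][2]++ -> VV[2]=[0, 0, 1, 0], msg_vec=[0, 0, 1, 0]; VV[1]=max(VV[1],msg_vec) then VV[1][1]++ -> VV[1]=[0, 2, 1, 2]
Event 4: LOCAL 3: VV[3][3]++ -> VV[3]=[0, 0, 0, 3]
Event 5: LOCAL 3: VV[3][3]++ -> VV[3]=[0, 0, 0, 4]
Event 6: SEND 0->2: VV[0][0]++ -> VV[0]=[1, 0, 0, 0], msg_vec=[1, 0, 0, 0]; VV[2]=max(VV[2],msg_vec) then VV[2][2]++ -> VV[2]=[1, 0, 2, 0]
Event 3 stamp: [0, 0, 1, 0]
Event 4 stamp: [0, 0, 0, 3]
[0, 0, 1, 0] <= [0, 0, 0, 3]? False
[0, 0, 0, 3] <= [0, 0, 1, 0]? False
Relation: concurrent

Answer: concurrent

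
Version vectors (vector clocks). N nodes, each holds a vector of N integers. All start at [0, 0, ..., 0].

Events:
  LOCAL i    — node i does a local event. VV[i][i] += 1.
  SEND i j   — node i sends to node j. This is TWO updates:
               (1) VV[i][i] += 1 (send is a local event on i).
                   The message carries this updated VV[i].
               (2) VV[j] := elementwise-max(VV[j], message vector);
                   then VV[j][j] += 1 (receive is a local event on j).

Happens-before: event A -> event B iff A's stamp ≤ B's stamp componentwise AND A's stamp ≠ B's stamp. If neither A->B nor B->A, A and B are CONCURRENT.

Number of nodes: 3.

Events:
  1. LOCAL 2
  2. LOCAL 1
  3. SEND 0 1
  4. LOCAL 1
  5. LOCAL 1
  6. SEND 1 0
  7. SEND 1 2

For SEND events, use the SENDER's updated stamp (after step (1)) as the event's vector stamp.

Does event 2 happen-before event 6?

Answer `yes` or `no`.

Initial: VV[0]=[0, 0, 0]
Initial: VV[1]=[0, 0, 0]
Initial: VV[2]=[0, 0, 0]
Event 1: LOCAL 2: VV[2][2]++ -> VV[2]=[0, 0, 1]
Event 2: LOCAL 1: VV[1][1]++ -> VV[1]=[0, 1, 0]
Event 3: SEND 0->1: VV[0][0]++ -> VV[0]=[1, 0, 0], msg_vec=[1, 0, 0]; VV[1]=max(VV[1],msg_vec) then VV[1][1]++ -> VV[1]=[1, 2, 0]
Event 4: LOCAL 1: VV[1][1]++ -> VV[1]=[1, 3, 0]
Event 5: LOCAL 1: VV[1][1]++ -> VV[1]=[1, 4, 0]
Event 6: SEND 1->0: VV[1][1]++ -> VV[1]=[1, 5, 0], msg_vec=[1, 5, 0]; VV[0]=max(VV[0],msg_vec) then VV[0][0]++ -> VV[0]=[2, 5, 0]
Event 7: SEND 1->2: VV[1][1]++ -> VV[1]=[1, 6, 0], msg_vec=[1, 6, 0]; VV[2]=max(VV[2],msg_vec) then VV[2][2]++ -> VV[2]=[1, 6, 2]
Event 2 stamp: [0, 1, 0]
Event 6 stamp: [1, 5, 0]
[0, 1, 0] <= [1, 5, 0]? True. Equal? False. Happens-before: True

Answer: yes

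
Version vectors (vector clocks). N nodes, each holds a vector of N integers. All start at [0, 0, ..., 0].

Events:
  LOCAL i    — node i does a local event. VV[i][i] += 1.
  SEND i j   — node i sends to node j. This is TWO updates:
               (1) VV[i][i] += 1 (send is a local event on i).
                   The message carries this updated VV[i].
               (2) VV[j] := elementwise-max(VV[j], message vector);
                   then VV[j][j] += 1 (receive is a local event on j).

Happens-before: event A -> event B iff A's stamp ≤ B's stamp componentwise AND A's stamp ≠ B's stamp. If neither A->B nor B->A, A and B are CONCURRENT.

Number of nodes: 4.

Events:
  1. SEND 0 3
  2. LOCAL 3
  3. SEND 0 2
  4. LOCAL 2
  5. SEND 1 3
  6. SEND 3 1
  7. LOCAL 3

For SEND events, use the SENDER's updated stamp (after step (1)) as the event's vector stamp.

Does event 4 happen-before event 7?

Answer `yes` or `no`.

Answer: no

Derivation:
Initial: VV[0]=[0, 0, 0, 0]
Initial: VV[1]=[0, 0, 0, 0]
Initial: VV[2]=[0, 0, 0, 0]
Initial: VV[3]=[0, 0, 0, 0]
Event 1: SEND 0->3: VV[0][0]++ -> VV[0]=[1, 0, 0, 0], msg_vec=[1, 0, 0, 0]; VV[3]=max(VV[3],msg_vec) then VV[3][3]++ -> VV[3]=[1, 0, 0, 1]
Event 2: LOCAL 3: VV[3][3]++ -> VV[3]=[1, 0, 0, 2]
Event 3: SEND 0->2: VV[0][0]++ -> VV[0]=[2, 0, 0, 0], msg_vec=[2, 0, 0, 0]; VV[2]=max(VV[2],msg_vec) then VV[2][2]++ -> VV[2]=[2, 0, 1, 0]
Event 4: LOCAL 2: VV[2][2]++ -> VV[2]=[2, 0, 2, 0]
Event 5: SEND 1->3: VV[1][1]++ -> VV[1]=[0, 1, 0, 0], msg_vec=[0, 1, 0, 0]; VV[3]=max(VV[3],msg_vec) then VV[3][3]++ -> VV[3]=[1, 1, 0, 3]
Event 6: SEND 3->1: VV[3][3]++ -> VV[3]=[1, 1, 0, 4], msg_vec=[1, 1, 0, 4]; VV[1]=max(VV[1],msg_vec) then VV[1][1]++ -> VV[1]=[1, 2, 0, 4]
Event 7: LOCAL 3: VV[3][3]++ -> VV[3]=[1, 1, 0, 5]
Event 4 stamp: [2, 0, 2, 0]
Event 7 stamp: [1, 1, 0, 5]
[2, 0, 2, 0] <= [1, 1, 0, 5]? False. Equal? False. Happens-before: False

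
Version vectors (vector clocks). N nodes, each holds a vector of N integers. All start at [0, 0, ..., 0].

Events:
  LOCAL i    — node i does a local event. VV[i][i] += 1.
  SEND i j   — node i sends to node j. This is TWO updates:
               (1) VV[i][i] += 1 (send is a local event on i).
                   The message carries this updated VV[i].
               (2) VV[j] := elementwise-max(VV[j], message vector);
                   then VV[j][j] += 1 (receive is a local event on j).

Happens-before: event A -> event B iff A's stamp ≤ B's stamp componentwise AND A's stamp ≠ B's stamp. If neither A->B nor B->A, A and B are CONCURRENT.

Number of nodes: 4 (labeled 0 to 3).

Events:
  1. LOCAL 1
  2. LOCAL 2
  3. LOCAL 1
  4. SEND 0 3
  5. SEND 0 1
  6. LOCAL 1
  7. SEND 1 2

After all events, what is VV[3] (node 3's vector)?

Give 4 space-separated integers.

Answer: 1 0 0 1

Derivation:
Initial: VV[0]=[0, 0, 0, 0]
Initial: VV[1]=[0, 0, 0, 0]
Initial: VV[2]=[0, 0, 0, 0]
Initial: VV[3]=[0, 0, 0, 0]
Event 1: LOCAL 1: VV[1][1]++ -> VV[1]=[0, 1, 0, 0]
Event 2: LOCAL 2: VV[2][2]++ -> VV[2]=[0, 0, 1, 0]
Event 3: LOCAL 1: VV[1][1]++ -> VV[1]=[0, 2, 0, 0]
Event 4: SEND 0->3: VV[0][0]++ -> VV[0]=[1, 0, 0, 0], msg_vec=[1, 0, 0, 0]; VV[3]=max(VV[3],msg_vec) then VV[3][3]++ -> VV[3]=[1, 0, 0, 1]
Event 5: SEND 0->1: VV[0][0]++ -> VV[0]=[2, 0, 0, 0], msg_vec=[2, 0, 0, 0]; VV[1]=max(VV[1],msg_vec) then VV[1][1]++ -> VV[1]=[2, 3, 0, 0]
Event 6: LOCAL 1: VV[1][1]++ -> VV[1]=[2, 4, 0, 0]
Event 7: SEND 1->2: VV[1][1]++ -> VV[1]=[2, 5, 0, 0], msg_vec=[2, 5, 0, 0]; VV[2]=max(VV[2],msg_vec) then VV[2][2]++ -> VV[2]=[2, 5, 2, 0]
Final vectors: VV[0]=[2, 0, 0, 0]; VV[1]=[2, 5, 0, 0]; VV[2]=[2, 5, 2, 0]; VV[3]=[1, 0, 0, 1]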